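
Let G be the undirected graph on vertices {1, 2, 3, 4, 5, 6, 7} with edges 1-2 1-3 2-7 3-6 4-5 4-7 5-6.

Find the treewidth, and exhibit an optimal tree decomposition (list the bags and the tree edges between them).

Each bag holds 3 vertices, so the decomposition has width 2, which upper-bounds the treewidth. For the lower bound, G contains the cycle 4–5–6–3–1–2–7–4, so G is not a forest; only forests have treewidth ≤ 1, hence tw(G) ≥ 2. Therefore the treewidth is 2.

Treewidth 2.
One such decomposition:
Bags: B1 = {4, 5, 6}  B2 = {3, 4, 6}  B3 = {1, 3, 4}  B4 = {1, 2, 4}  B5 = {2, 4, 7}
Tree: B1–B2, B2–B3, B3–B4, B4–B5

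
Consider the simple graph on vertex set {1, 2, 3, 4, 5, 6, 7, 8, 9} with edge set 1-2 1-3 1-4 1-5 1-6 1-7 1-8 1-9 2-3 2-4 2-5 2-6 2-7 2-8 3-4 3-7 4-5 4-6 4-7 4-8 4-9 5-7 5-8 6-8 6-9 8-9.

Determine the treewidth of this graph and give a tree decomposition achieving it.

Treewidth 4.
One optimal decomposition is:
Bags: B1 = {1, 2, 4, 5, 7}  B2 = {1, 2, 4, 5, 8}  B3 = {1, 2, 4, 6, 8}  B4 = {1, 4, 6, 8, 9}  B5 = {1, 2, 3, 4, 7}
Tree: B1–B2, B2–B3, B3–B4, B1–B5

Each bag holds 5 vertices, so the decomposition has width 4, which upper-bounds the treewidth. For the lower bound, the 5 vertices {1, 4, 6, 8, 9} are pairwise adjacent, and any tree decomposition puts a clique entirely inside one bag — forcing width ≥ 4. The upper and lower bounds meet at 4, so that is the treewidth.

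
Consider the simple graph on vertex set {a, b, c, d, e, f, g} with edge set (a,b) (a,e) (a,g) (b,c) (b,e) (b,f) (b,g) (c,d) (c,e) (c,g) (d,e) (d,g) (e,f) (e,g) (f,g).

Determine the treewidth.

A width-3 tree decomposition is:
Bags: B1 = {b, c, e, g}  B2 = {c, d, e, g}  B3 = {b, e, f, g}  B4 = {a, b, e, g}
Tree: B1–B2, B1–B3, B1–B4
Every bag has size at most 4, so the width is 4 − 1 = 3 and tw(G) ≤ 3. For the lower bound, the 4 vertices {c, d, e, g} are pairwise adjacent, and any tree decomposition puts a clique entirely inside one bag — forcing width ≥ 3. Hence tw(G) = 3 exactly.

3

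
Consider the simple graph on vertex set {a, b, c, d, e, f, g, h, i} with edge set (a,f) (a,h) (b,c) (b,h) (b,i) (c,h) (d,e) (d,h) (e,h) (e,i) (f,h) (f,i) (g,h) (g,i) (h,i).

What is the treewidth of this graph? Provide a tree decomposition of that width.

Each bag holds 3 vertices, so the decomposition has width 2, which upper-bounds the treewidth. Conversely, {d, e, h} is a clique of size 3, and the vertices of any clique must share a bag in every tree decomposition; so some bag has ≥ 3 vertices and tw(G) ≥ 2. Therefore the treewidth is 2.

Treewidth 2.
Bags: B1 = {b, h, i}  B2 = {f, h, i}  B3 = {e, h, i}  B4 = {a, f, h}  B5 = {d, e, h}  B6 = {b, c, h}  B7 = {g, h, i}
Tree: B1–B2, B1–B3, B2–B4, B3–B5, B1–B6, B3–B7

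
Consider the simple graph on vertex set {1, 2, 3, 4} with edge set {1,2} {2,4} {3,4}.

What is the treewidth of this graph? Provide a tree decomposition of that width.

The largest bag has 2 vertices, giving width 1; this decomposition certifies tw(G) ≤ 1. G has an edge, so its treewidth is at least 1. Combining the bounds, tw(G) = 1.

Treewidth 1.
Bags: B1 = {2, 4}  B2 = {3, 4}  B3 = {1, 2}
Tree: B1–B2, B1–B3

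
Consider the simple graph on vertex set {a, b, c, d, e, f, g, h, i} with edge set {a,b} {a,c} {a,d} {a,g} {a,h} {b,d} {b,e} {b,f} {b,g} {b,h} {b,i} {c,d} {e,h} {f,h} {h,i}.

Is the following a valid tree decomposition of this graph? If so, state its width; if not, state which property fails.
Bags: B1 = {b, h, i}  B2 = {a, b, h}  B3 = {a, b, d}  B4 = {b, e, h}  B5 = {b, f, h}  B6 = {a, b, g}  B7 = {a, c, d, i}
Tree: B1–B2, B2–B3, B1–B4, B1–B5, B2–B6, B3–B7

A tree decomposition must satisfy three properties: every vertex lies in some bag; for every edge, both endpoints lie together in some bag; and for every vertex, the bags containing it form a connected subtree. Here bags containing vertex i are not connected in the tree, so the decomposition is invalid.

No — bags containing vertex i are not connected in the tree.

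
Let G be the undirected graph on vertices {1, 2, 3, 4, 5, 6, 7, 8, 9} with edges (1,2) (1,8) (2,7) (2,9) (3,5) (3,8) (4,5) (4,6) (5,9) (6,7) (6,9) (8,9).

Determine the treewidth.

3

A width-3 tree decomposition is:
Bags: B1 = {3, 4, 5, 6}  B2 = {3, 5, 6, 9}  B3 = {3, 6, 8, 9}  B4 = {6, 7, 8, 9}  B5 = {2, 7, 8, 9}  B6 = {1, 2, 7, 8}
Tree: B1–B2, B2–B3, B3–B4, B4–B5, B5–B6
Each bag holds 4 vertices, so the decomposition has width 3, which upper-bounds the treewidth. For the lower bound: the 4 vertex sets {3,4,5}, {6}, {9}, {1,2,7,8} are disjoint, each induces a connected subgraph, and every pair is joined by at least one edge of G. Contracting each set to a single vertex therefore yields K_{4} as a minor, and since treewidth is minor-monotone, tw(G) ≥ tw(K_{4}) = 3. Combining the bounds, tw(G) = 3.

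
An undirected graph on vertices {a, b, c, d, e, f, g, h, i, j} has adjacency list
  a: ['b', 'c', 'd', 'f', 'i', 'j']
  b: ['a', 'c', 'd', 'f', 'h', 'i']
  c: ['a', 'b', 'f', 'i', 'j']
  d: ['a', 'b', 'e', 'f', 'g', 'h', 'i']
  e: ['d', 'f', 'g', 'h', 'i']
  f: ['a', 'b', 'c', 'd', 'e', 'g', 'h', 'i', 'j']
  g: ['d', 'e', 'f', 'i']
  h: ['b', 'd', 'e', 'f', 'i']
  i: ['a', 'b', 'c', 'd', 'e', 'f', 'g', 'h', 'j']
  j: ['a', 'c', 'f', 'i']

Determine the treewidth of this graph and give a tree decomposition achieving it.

Each bag holds 5 vertices, so the decomposition has width 4, which upper-bounds the treewidth. On the other hand G contains the 5-clique {d, e, f, g, i}. A clique must lie in a single bag of any decomposition, so no decomposition can have width below 4. Therefore the treewidth is 4.

Treewidth 4.
Bags: B1 = {a, b, c, f, i}  B2 = {a, b, d, f, i}  B3 = {a, c, f, i, j}  B4 = {b, d, f, h, i}  B5 = {d, e, f, h, i}  B6 = {d, e, f, g, i}
Tree: B1–B2, B1–B3, B2–B4, B4–B5, B5–B6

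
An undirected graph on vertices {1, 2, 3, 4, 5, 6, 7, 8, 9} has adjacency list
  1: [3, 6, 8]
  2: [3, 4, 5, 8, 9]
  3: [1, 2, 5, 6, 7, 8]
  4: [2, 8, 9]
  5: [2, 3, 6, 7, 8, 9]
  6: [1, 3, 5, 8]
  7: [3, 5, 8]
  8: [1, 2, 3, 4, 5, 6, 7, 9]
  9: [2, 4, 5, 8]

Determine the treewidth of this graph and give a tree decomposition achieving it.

The largest bag has 4 vertices, giving width 3; this decomposition certifies tw(G) ≤ 3. On the other hand G contains the 4-clique {2, 4, 8, 9}. A clique must lie in a single bag of any decomposition, so no decomposition can have width below 3. Hence tw(G) = 3 exactly.

Treewidth 3.
One such decomposition:
Bags: B1 = {2, 5, 8, 9}  B2 = {2, 4, 8, 9}  B3 = {2, 3, 5, 8}  B4 = {3, 5, 7, 8}  B5 = {3, 5, 6, 8}  B6 = {1, 3, 6, 8}
Tree: B1–B2, B1–B3, B3–B4, B4–B5, B5–B6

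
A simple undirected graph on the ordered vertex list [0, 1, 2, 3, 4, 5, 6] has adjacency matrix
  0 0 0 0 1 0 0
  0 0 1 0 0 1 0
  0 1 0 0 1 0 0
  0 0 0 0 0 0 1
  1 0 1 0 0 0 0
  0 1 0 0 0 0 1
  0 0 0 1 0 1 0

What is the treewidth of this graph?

A width-1 tree decomposition is:
Bags: B1 = {3, 6}  B2 = {5, 6}  B3 = {1, 5}  B4 = {1, 2}  B5 = {2, 4}  B6 = {0, 4}
Tree: B1–B2, B2–B3, B3–B4, B4–B5, B5–B6
The largest bag has 2 vertices, giving width 1; this decomposition certifies tw(G) ≤ 1. Since G has at least one edge (e.g. 3–6), it is not an edgeless graph, so tw(G) ≥ 1. The upper and lower bounds meet at 1, so that is the treewidth.

1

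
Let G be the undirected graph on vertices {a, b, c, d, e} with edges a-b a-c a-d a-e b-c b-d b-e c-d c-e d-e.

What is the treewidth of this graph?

4

A width-4 tree decomposition is:
Bags: B1 = {a, b, c, d, e}
Tree: (single bag)
A single bag containing all 5 vertices is trivially a valid decomposition of width 4. Conversely, {a, b, c, d, e} is a clique of size 5, and the vertices of any clique must share a bag in every tree decomposition; so some bag has ≥ 5 vertices and tw(G) ≥ 4. Hence tw(G) = 4 exactly.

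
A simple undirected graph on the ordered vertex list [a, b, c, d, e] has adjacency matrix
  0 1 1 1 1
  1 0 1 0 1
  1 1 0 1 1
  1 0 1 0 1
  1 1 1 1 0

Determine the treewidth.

3

A width-3 tree decomposition is:
Bags: B1 = {a, c, d, e}  B2 = {a, b, c, e}
Tree: B1–B2
Each bag holds 4 vertices, so the decomposition has width 3, which upper-bounds the treewidth. For the lower bound, the 4 vertices {a, c, d, e} are pairwise adjacent, and any tree decomposition puts a clique entirely inside one bag — forcing width ≥ 3. Hence tw(G) = 3 exactly.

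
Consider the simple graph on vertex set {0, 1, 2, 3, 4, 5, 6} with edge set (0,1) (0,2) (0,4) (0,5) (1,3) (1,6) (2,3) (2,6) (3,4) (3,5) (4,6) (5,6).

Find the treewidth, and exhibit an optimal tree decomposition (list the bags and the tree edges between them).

Treewidth 3.
One such decomposition:
Bags: B1 = {0, 1, 3, 6}  B2 = {0, 2, 3, 6}  B3 = {0, 3, 4, 6}  B4 = {0, 3, 5, 6}
Tree: B1–B2, B2–B3, B3–B4

The largest bag has 4 vertices, giving width 3; this decomposition certifies tw(G) ≤ 3. For the lower bound: the 4 vertex sets {1,6}, {2,3}, {0}, {4} are disjoint, each induces a connected subgraph, and every pair is joined by at least one edge of G. Contracting each set to a single vertex therefore yields K_{4} as a minor, and since treewidth is minor-monotone, tw(G) ≥ tw(K_{4}) = 3. Hence tw(G) = 3 exactly.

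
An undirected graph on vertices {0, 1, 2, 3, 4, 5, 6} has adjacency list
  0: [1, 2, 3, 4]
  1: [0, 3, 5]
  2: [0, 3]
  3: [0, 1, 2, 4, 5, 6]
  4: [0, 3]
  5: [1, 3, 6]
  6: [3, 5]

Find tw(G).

A width-2 tree decomposition is:
Bags: B1 = {0, 1, 3}  B2 = {1, 3, 5}  B3 = {0, 3, 4}  B4 = {0, 2, 3}  B5 = {3, 5, 6}
Tree: B1–B2, B1–B3, B1–B4, B2–B5
Every bag has size at most 3, so the width is 3 − 1 = 2 and tw(G) ≤ 2. For the lower bound, the 3 vertices {0, 1, 3} are pairwise adjacent, and any tree decomposition puts a clique entirely inside one bag — forcing width ≥ 2. Combining the bounds, tw(G) = 2.

2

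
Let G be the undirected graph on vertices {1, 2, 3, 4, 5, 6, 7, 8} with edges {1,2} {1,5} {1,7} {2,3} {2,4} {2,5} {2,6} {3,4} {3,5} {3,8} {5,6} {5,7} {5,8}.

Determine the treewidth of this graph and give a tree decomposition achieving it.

Every bag has size at most 3, so the width is 3 − 1 = 2 and tw(G) ≤ 2. On the other hand G contains the 3-clique {2, 3, 4}. A clique must lie in a single bag of any decomposition, so no decomposition can have width below 2. Hence tw(G) = 2 exactly.

Treewidth 2.
Bags: B1 = {2, 3, 5}  B2 = {1, 2, 5}  B3 = {2, 3, 4}  B4 = {3, 5, 8}  B5 = {1, 5, 7}  B6 = {2, 5, 6}
Tree: B1–B2, B1–B3, B1–B4, B2–B5, B1–B6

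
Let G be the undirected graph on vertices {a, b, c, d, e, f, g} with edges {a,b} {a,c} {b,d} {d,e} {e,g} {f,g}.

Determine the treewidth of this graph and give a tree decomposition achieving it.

The largest bag has 2 vertices, giving width 1; this decomposition certifies tw(G) ≤ 1. Any graph with an edge has treewidth ≥ 1, and G has the edge f–g. The upper and lower bounds meet at 1, so that is the treewidth.

Treewidth 1.
One optimal decomposition is:
Bags: B1 = {f, g}  B2 = {e, g}  B3 = {d, e}  B4 = {b, d}  B5 = {a, b}  B6 = {a, c}
Tree: B1–B2, B2–B3, B3–B4, B4–B5, B5–B6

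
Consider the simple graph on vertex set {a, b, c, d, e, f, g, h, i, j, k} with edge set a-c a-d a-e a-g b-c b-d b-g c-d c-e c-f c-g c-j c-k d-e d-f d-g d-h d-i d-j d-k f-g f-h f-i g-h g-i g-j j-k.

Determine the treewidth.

3

A width-3 tree decomposition is:
Bags: B1 = {d, f, g, h}  B2 = {c, d, f, g}  B3 = {a, c, d, g}  B4 = {b, c, d, g}  B5 = {d, f, g, i}  B6 = {c, d, g, j}  B7 = {a, c, d, e}  B8 = {c, d, j, k}
Tree: B1–B2, B2–B3, B3–B4, B1–B5, B4–B6, B3–B7, B6–B8
Every bag has size at most 4, so the width is 4 − 1 = 3 and tw(G) ≤ 3. On the other hand G contains the 4-clique {d, f, g, h}. A clique must lie in a single bag of any decomposition, so no decomposition can have width below 3. Hence tw(G) = 3 exactly.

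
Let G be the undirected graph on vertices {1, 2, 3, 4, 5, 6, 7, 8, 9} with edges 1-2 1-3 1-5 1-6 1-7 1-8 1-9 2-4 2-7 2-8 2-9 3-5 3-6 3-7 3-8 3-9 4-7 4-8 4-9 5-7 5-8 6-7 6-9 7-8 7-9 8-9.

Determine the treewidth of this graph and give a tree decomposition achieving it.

Treewidth 4.
Bags: B1 = {1, 3, 7, 8, 9}  B2 = {1, 2, 7, 8, 9}  B3 = {2, 4, 7, 8, 9}  B4 = {1, 3, 5, 7, 8}  B5 = {1, 3, 6, 7, 9}
Tree: B1–B2, B2–B3, B1–B4, B1–B5

Every bag has size at most 5, so the width is 5 − 1 = 4 and tw(G) ≤ 4. Conversely, {1, 2, 7, 8, 9} is a clique of size 5, and the vertices of any clique must share a bag in every tree decomposition; so some bag has ≥ 5 vertices and tw(G) ≥ 4. The upper and lower bounds meet at 4, so that is the treewidth.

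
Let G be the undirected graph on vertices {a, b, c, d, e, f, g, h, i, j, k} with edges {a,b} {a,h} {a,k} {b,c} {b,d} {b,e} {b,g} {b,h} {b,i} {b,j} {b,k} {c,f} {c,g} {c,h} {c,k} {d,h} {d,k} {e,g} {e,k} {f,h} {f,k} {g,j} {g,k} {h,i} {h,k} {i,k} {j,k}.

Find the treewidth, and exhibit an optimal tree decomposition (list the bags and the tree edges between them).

Treewidth 3.
One such decomposition:
Bags: B1 = {b, c, h, k}  B2 = {c, f, h, k}  B3 = {b, c, g, k}  B4 = {b, d, h, k}  B5 = {b, h, i, k}  B6 = {a, b, h, k}  B7 = {b, g, j, k}  B8 = {b, e, g, k}
Tree: B1–B2, B1–B3, B1–B4, B1–B5, B4–B6, B3–B7, B7–B8

Each bag holds 4 vertices, so the decomposition has width 3, which upper-bounds the treewidth. Conversely, {c, f, h, k} is a clique of size 4, and the vertices of any clique must share a bag in every tree decomposition; so some bag has ≥ 4 vertices and tw(G) ≥ 3. The upper and lower bounds meet at 3, so that is the treewidth.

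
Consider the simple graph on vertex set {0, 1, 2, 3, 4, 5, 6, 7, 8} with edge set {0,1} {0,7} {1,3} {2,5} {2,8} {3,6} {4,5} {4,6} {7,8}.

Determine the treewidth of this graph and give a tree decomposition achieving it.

Treewidth 2.
One optimal decomposition is:
Bags: B1 = {0, 1, 3}  B2 = {0, 3, 7}  B3 = {3, 7, 8}  B4 = {2, 3, 8}  B5 = {2, 3, 5}  B6 = {3, 4, 5}  B7 = {3, 4, 6}
Tree: B1–B2, B2–B3, B3–B4, B4–B5, B5–B6, B6–B7

Each bag holds 3 vertices, so the decomposition has width 2, which upper-bounds the treewidth. Since 3–1–0–7–8–2–5–4–6–3 is a cycle in G, G is not acyclic. Forests are exactly the graphs of treewidth ≤ 1, so tw(G) ≥ 2. Combining the bounds, tw(G) = 2.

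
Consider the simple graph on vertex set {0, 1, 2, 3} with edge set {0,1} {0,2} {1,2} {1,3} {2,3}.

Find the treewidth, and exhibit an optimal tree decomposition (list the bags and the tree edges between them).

Treewidth 2.
One such decomposition:
Bags: B1 = {1, 2, 3}  B2 = {0, 1, 2}
Tree: B1–B2

Each bag holds 3 vertices, so the decomposition has width 2, which upper-bounds the treewidth. Conversely, {0, 1, 2} is a clique of size 3, and the vertices of any clique must share a bag in every tree decomposition; so some bag has ≥ 3 vertices and tw(G) ≥ 2. Therefore the treewidth is 2.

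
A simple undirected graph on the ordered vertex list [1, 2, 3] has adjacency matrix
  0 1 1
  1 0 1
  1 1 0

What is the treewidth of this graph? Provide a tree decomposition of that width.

With just one bag of size 3, the width is 3 − 1 = 2, so tw(G) ≤ 2. For the lower bound, the 3 vertices {1, 2, 3} are pairwise adjacent, and any tree decomposition puts a clique entirely inside one bag — forcing width ≥ 2. The upper and lower bounds meet at 2, so that is the treewidth.

Treewidth 2.
Bags: B1 = {1, 2, 3}
Tree: (single bag)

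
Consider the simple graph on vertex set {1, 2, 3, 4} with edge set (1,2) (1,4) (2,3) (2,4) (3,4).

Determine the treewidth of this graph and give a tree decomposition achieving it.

Treewidth 2.
One such decomposition:
Bags: B1 = {2, 3, 4}  B2 = {1, 2, 4}
Tree: B1–B2

The largest bag has 3 vertices, giving width 2; this decomposition certifies tw(G) ≤ 2. Conversely, {1, 2, 4} is a clique of size 3, and the vertices of any clique must share a bag in every tree decomposition; so some bag has ≥ 3 vertices and tw(G) ≥ 2. Therefore the treewidth is 2.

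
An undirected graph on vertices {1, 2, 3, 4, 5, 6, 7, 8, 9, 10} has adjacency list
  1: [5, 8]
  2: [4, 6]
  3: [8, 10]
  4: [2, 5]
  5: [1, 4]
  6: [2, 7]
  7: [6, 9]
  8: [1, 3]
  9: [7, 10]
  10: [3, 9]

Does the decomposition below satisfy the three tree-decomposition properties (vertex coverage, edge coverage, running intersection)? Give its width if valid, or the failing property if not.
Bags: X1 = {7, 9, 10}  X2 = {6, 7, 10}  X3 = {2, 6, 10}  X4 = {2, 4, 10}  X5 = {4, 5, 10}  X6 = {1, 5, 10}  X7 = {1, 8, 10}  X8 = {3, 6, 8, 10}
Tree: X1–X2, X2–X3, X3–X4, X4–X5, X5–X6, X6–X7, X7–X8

A tree decomposition must satisfy three properties: every vertex lies in some bag; for every edge, both endpoints lie together in some bag; and for every vertex, the bags containing it form a connected subtree. Here bags containing vertex 6 are not connected in the tree, so the decomposition is invalid.

No — bags containing vertex 6 are not connected in the tree.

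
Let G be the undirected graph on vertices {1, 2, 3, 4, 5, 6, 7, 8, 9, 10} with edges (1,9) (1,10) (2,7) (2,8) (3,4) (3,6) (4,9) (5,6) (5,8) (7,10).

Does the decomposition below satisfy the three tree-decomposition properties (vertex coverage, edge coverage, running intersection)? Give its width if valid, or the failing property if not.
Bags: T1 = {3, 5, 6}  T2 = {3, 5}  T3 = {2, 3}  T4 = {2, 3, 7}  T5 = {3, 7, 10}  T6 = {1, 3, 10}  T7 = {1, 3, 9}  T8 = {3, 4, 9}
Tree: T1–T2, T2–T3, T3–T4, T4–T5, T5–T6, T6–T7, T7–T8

A tree decomposition must satisfy three properties: every vertex lies in some bag; for every edge, both endpoints lie together in some bag; and for every vertex, the bags containing it form a connected subtree. Here vertex 8 appears in no bag, so the decomposition is invalid.

No — vertex 8 appears in no bag.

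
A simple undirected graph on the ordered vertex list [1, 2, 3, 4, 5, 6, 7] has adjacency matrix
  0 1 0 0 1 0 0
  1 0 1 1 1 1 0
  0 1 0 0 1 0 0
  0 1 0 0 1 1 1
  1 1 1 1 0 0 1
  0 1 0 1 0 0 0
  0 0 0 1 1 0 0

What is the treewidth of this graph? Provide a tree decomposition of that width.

Treewidth 2.
Bags: B1 = {2, 3, 5}  B2 = {1, 2, 5}  B3 = {2, 4, 5}  B4 = {4, 5, 7}  B5 = {2, 4, 6}
Tree: B1–B2, B1–B3, B3–B4, B3–B5

The largest bag has 3 vertices, giving width 2; this decomposition certifies tw(G) ≤ 2. Conversely, {1, 2, 5} is a clique of size 3, and the vertices of any clique must share a bag in every tree decomposition; so some bag has ≥ 3 vertices and tw(G) ≥ 2. The upper and lower bounds meet at 2, so that is the treewidth.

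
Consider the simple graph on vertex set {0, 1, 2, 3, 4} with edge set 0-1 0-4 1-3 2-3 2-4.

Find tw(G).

A width-2 tree decomposition is:
Bags: B1 = {0, 1, 3}  B2 = {0, 3, 4}  B3 = {2, 3, 4}
Tree: B1–B2, B2–B3
Each bag holds 3 vertices, so the decomposition has width 2, which upper-bounds the treewidth. For the lower bound, G contains the cycle 3–1–0–4–2–3, so G is not a forest; only forests have treewidth ≤ 1, hence tw(G) ≥ 2. Therefore the treewidth is 2.

2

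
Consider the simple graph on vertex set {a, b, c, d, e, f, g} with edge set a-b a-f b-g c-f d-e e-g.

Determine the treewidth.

1

A width-1 tree decomposition is:
Bags: B1 = {d, e}  B2 = {e, g}  B3 = {b, g}  B4 = {a, b}  B5 = {a, f}  B6 = {c, f}
Tree: B1–B2, B2–B3, B3–B4, B4–B5, B5–B6
Each bag holds 2 vertices, so the decomposition has width 1, which upper-bounds the treewidth. Since G has at least one edge (e.g. d–e), it is not an edgeless graph, so tw(G) ≥ 1. Combining the bounds, tw(G) = 1.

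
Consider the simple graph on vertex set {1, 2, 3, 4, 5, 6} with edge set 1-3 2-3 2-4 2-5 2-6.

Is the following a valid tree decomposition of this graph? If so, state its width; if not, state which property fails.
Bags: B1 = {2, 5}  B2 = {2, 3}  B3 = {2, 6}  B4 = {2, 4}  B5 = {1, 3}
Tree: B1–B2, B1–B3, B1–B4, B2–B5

Yes; width 1.

Checking the three conditions: (i) the bags cover all of {1, 2, 3, 4, 5, 6}; (ii) for each edge, some bag contains both endpoints; (iii) the bags containing any fixed vertex form a subtree. All hold, so the decomposition is valid with width 2 − 1 = 1.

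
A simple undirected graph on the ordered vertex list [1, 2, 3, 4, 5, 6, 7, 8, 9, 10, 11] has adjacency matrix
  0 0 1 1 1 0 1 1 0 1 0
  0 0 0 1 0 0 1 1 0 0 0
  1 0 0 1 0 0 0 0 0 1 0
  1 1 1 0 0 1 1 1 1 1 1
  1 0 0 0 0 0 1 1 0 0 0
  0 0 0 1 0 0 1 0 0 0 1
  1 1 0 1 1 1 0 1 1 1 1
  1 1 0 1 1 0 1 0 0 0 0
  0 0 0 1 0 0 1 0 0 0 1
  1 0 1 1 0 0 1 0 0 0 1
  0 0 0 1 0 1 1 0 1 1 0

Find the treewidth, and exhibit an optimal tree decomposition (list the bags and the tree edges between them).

Each bag holds 4 vertices, so the decomposition has width 3, which upper-bounds the treewidth. For the lower bound, the 4 vertices {1, 3, 4, 10} are pairwise adjacent, and any tree decomposition puts a clique entirely inside one bag — forcing width ≥ 3. Hence tw(G) = 3 exactly.

Treewidth 3.
One such decomposition:
Bags: B1 = {1, 4, 7, 10}  B2 = {4, 7, 10, 11}  B3 = {4, 7, 9, 11}  B4 = {1, 4, 7, 8}  B5 = {1, 3, 4, 10}  B6 = {2, 4, 7, 8}  B7 = {1, 5, 7, 8}  B8 = {4, 6, 7, 11}
Tree: B1–B2, B2–B3, B1–B4, B1–B5, B4–B6, B4–B7, B3–B8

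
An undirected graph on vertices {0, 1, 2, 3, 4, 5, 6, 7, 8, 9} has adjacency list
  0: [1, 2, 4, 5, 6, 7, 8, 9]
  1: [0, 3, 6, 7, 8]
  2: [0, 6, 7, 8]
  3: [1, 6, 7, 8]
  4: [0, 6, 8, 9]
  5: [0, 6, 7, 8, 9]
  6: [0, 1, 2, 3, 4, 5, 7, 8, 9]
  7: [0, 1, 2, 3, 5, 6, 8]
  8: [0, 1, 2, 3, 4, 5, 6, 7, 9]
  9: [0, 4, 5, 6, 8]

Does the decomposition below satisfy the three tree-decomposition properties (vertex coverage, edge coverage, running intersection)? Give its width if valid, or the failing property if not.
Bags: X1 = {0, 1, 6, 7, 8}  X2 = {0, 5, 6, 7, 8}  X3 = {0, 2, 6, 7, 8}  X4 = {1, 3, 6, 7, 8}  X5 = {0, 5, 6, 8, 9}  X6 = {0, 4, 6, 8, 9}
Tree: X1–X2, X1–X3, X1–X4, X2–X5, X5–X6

Every vertex of G appears in some bag (union = {0, 1, 2, 3, 4, 5, 6, 7, 8, 9}); every edge is covered by a bag; and for each vertex v the set of bags containing v is connected in the bag tree. The decomposition is therefore valid. The largest bag has 5 vertices, so the width is 4.

Yes; width 4.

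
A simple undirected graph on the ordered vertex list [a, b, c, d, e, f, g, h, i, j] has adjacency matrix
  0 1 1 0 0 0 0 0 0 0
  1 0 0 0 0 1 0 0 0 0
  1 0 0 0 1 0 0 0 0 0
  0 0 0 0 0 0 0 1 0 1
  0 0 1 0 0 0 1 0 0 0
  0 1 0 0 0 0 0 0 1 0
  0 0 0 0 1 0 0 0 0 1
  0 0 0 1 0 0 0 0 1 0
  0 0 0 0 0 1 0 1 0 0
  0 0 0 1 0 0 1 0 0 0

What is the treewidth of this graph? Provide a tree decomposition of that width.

Each bag holds 3 vertices, so the decomposition has width 2, which upper-bounds the treewidth. For the lower bound, G contains the cycle j–d–h–i–f–b–a–c–e–g–j, so G is not a forest; only forests have treewidth ≤ 1, hence tw(G) ≥ 2. Therefore the treewidth is 2.

Treewidth 2.
One optimal decomposition is:
Bags: B1 = {d, h, j}  B2 = {h, i, j}  B3 = {f, i, j}  B4 = {b, f, j}  B5 = {a, b, j}  B6 = {a, c, j}  B7 = {c, e, j}  B8 = {e, g, j}
Tree: B1–B2, B2–B3, B3–B4, B4–B5, B5–B6, B6–B7, B7–B8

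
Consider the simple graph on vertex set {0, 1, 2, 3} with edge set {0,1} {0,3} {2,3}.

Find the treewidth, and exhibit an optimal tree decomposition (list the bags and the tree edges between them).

Treewidth 1.
Bags: B1 = {0, 3}  B2 = {2, 3}  B3 = {0, 1}
Tree: B1–B2, B1–B3

Each bag holds 2 vertices, so the decomposition has width 1, which upper-bounds the treewidth. Any graph with an edge has treewidth ≥ 1, and G has the edge 3–0. Hence tw(G) = 1 exactly.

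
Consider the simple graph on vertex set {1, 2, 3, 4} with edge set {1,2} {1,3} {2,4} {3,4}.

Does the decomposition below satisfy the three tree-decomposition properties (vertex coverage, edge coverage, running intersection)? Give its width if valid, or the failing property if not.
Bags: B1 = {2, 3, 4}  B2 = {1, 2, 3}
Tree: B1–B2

Yes; width 2.

Checking the three conditions: (i) the bags cover all of {1, 2, 3, 4}; (ii) for each edge, some bag contains both endpoints; (iii) the bags containing any fixed vertex form a subtree. All hold, so the decomposition is valid with width 3 − 1 = 2.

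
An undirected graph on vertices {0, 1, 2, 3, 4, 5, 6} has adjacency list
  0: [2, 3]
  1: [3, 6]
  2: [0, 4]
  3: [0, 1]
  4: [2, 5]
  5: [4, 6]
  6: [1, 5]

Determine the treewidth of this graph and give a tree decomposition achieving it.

The largest bag has 3 vertices, giving width 2; this decomposition certifies tw(G) ≤ 2. For the lower bound, G contains the cycle 3–0–2–4–5–6–1–3, so G is not a forest; only forests have treewidth ≤ 1, hence tw(G) ≥ 2. The upper and lower bounds meet at 2, so that is the treewidth.

Treewidth 2.
Bags: B1 = {0, 2, 3}  B2 = {2, 3, 4}  B3 = {3, 4, 5}  B4 = {3, 5, 6}  B5 = {1, 3, 6}
Tree: B1–B2, B2–B3, B3–B4, B4–B5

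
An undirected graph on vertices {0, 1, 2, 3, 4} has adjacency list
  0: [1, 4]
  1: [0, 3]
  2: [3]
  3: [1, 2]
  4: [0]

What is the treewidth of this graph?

A width-1 tree decomposition is:
Bags: B1 = {0, 1}  B2 = {1, 3}  B3 = {2, 3}  B4 = {0, 4}
Tree: B1–B2, B2–B3, B1–B4
The largest bag has 2 vertices, giving width 1; this decomposition certifies tw(G) ≤ 1. Any graph with an edge has treewidth ≥ 1, and G has the edge 1–0. Therefore the treewidth is 1.

1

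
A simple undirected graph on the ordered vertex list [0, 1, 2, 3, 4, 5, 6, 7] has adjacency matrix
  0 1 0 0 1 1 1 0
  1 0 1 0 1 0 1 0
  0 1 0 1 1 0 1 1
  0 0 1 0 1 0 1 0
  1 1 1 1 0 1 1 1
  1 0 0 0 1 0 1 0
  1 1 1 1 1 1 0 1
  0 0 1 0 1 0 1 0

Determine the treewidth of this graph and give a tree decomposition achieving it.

Treewidth 3.
One such decomposition:
Bags: B1 = {0, 1, 4, 6}  B2 = {0, 4, 5, 6}  B3 = {1, 2, 4, 6}  B4 = {2, 4, 6, 7}  B5 = {2, 3, 4, 6}
Tree: B1–B2, B1–B3, B3–B4, B3–B5

Every bag has size at most 4, so the width is 4 − 1 = 3 and tw(G) ≤ 3. On the other hand G contains the 4-clique {0, 1, 4, 6}. A clique must lie in a single bag of any decomposition, so no decomposition can have width below 3. Combining the bounds, tw(G) = 3.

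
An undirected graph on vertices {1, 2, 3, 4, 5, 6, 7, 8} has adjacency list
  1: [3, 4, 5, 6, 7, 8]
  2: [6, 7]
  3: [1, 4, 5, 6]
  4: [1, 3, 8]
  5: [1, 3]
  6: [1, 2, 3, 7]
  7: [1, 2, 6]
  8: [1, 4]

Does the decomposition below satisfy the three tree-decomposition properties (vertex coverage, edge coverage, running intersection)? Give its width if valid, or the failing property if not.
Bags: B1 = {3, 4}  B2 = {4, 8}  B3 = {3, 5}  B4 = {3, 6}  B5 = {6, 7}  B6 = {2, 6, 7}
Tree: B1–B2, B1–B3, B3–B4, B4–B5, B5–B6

No — vertex 1 appears in no bag.

A tree decomposition must satisfy three properties: every vertex lies in some bag; for every edge, both endpoints lie together in some bag; and for every vertex, the bags containing it form a connected subtree. Here vertex 1 appears in no bag, so the decomposition is invalid.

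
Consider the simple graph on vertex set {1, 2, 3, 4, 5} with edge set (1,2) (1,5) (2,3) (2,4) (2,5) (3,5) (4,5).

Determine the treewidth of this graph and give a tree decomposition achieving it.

Treewidth 2.
Bags: B1 = {1, 2, 5}  B2 = {2, 4, 5}  B3 = {2, 3, 5}
Tree: B1–B2, B1–B3

The largest bag has 3 vertices, giving width 2; this decomposition certifies tw(G) ≤ 2. For the lower bound, the 3 vertices {1, 2, 5} are pairwise adjacent, and any tree decomposition puts a clique entirely inside one bag — forcing width ≥ 2. Therefore the treewidth is 2.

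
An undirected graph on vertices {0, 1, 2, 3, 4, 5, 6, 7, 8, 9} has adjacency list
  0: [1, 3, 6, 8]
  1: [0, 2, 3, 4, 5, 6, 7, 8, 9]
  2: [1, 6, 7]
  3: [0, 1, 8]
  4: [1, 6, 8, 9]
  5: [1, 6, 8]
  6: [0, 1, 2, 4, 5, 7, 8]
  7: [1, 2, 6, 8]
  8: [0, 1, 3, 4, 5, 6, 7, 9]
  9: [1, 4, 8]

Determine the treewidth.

A width-3 tree decomposition is:
Bags: B1 = {1, 4, 6, 8}  B2 = {0, 1, 6, 8}  B3 = {1, 5, 6, 8}  B4 = {1, 6, 7, 8}  B5 = {1, 4, 8, 9}  B6 = {0, 1, 3, 8}  B7 = {1, 2, 6, 7}
Tree: B1–B2, B1–B3, B3–B4, B1–B5, B2–B6, B4–B7
Each bag holds 4 vertices, so the decomposition has width 3, which upper-bounds the treewidth. Conversely, {1, 4, 8, 9} is a clique of size 4, and the vertices of any clique must share a bag in every tree decomposition; so some bag has ≥ 4 vertices and tw(G) ≥ 3. Combining the bounds, tw(G) = 3.

3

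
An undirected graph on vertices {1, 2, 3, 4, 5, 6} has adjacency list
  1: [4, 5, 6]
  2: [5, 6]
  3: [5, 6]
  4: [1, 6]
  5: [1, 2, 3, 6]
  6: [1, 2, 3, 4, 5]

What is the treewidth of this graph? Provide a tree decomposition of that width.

Treewidth 2.
Bags: B1 = {2, 5, 6}  B2 = {1, 5, 6}  B3 = {3, 5, 6}  B4 = {1, 4, 6}
Tree: B1–B2, B1–B3, B2–B4

Every bag has size at most 3, so the width is 3 − 1 = 2 and tw(G) ≤ 2. Conversely, {1, 4, 6} is a clique of size 3, and the vertices of any clique must share a bag in every tree decomposition; so some bag has ≥ 3 vertices and tw(G) ≥ 2. The upper and lower bounds meet at 2, so that is the treewidth.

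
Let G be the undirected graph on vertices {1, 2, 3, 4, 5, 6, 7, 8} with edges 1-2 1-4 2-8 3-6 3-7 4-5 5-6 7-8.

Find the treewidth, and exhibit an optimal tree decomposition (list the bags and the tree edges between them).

Every bag has size at most 3, so the width is 3 − 1 = 2 and tw(G) ≤ 2. Since 8–7–3–6–5–4–1–2–8 is a cycle in G, G is not acyclic. Forests are exactly the graphs of treewidth ≤ 1, so tw(G) ≥ 2. Combining the bounds, tw(G) = 2.

Treewidth 2.
Bags: B1 = {3, 7, 8}  B2 = {3, 6, 8}  B3 = {5, 6, 8}  B4 = {4, 5, 8}  B5 = {1, 4, 8}  B6 = {1, 2, 8}
Tree: B1–B2, B2–B3, B3–B4, B4–B5, B5–B6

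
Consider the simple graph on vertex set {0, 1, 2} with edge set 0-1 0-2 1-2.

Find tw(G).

2

A width-2 tree decomposition is:
Bags: B1 = {0, 1, 2}
Tree: (single bag)
With just one bag of size 3, the width is 3 − 1 = 2, so tw(G) ≤ 2. On the other hand G contains the 3-clique {0, 1, 2}. A clique must lie in a single bag of any decomposition, so no decomposition can have width below 2. The upper and lower bounds meet at 2, so that is the treewidth.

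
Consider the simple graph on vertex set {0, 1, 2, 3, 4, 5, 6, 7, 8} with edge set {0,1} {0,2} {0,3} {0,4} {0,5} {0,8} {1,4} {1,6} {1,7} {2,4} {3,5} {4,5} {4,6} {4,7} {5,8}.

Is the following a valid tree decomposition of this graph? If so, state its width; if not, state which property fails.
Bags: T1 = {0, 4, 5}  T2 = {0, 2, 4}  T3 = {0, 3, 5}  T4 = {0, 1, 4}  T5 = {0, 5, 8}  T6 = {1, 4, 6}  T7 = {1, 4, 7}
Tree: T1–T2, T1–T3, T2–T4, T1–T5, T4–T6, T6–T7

Yes; width 2.

Every vertex of G appears in some bag (union = {0, 1, 2, 3, 4, 5, 6, 7, 8}); every edge is covered by a bag; and for each vertex v the set of bags containing v is connected in the bag tree. The decomposition is therefore valid. The largest bag has 3 vertices, so the width is 2.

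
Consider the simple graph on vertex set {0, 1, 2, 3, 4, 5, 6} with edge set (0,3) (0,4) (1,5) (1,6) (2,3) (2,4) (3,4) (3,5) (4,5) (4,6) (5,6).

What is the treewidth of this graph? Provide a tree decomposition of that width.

The largest bag has 3 vertices, giving width 2; this decomposition certifies tw(G) ≤ 2. On the other hand G contains the 3-clique {1, 5, 6}. A clique must lie in a single bag of any decomposition, so no decomposition can have width below 2. Combining the bounds, tw(G) = 2.

Treewidth 2.
One such decomposition:
Bags: B1 = {3, 4, 5}  B2 = {0, 3, 4}  B3 = {4, 5, 6}  B4 = {1, 5, 6}  B5 = {2, 3, 4}
Tree: B1–B2, B1–B3, B3–B4, B2–B5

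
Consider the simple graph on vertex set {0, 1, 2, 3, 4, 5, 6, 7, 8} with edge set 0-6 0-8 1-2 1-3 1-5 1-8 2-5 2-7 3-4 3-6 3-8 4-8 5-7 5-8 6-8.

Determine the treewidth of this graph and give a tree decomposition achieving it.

Treewidth 2.
One such decomposition:
Bags: B1 = {1, 3, 8}  B2 = {1, 5, 8}  B3 = {1, 2, 5}  B4 = {3, 6, 8}  B5 = {2, 5, 7}  B6 = {0, 6, 8}  B7 = {3, 4, 8}
Tree: B1–B2, B2–B3, B1–B4, B3–B5, B4–B6, B1–B7

The largest bag has 3 vertices, giving width 2; this decomposition certifies tw(G) ≤ 2. On the other hand G contains the 3-clique {0, 6, 8}. A clique must lie in a single bag of any decomposition, so no decomposition can have width below 2. The upper and lower bounds meet at 2, so that is the treewidth.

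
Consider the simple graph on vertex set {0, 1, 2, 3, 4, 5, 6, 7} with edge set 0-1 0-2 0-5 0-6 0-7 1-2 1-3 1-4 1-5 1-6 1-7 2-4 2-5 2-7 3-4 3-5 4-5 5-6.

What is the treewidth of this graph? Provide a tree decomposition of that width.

Treewidth 3.
One optimal decomposition is:
Bags: B1 = {0, 1, 2, 5}  B2 = {1, 2, 4, 5}  B3 = {0, 1, 5, 6}  B4 = {0, 1, 2, 7}  B5 = {1, 3, 4, 5}
Tree: B1–B2, B1–B3, B1–B4, B2–B5

The largest bag has 4 vertices, giving width 3; this decomposition certifies tw(G) ≤ 3. For the lower bound, the 4 vertices {0, 1, 2, 5} are pairwise adjacent, and any tree decomposition puts a clique entirely inside one bag — forcing width ≥ 3. Combining the bounds, tw(G) = 3.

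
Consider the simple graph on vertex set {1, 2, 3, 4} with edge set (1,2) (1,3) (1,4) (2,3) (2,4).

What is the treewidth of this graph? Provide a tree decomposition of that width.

Treewidth 2.
One such decomposition:
Bags: B1 = {1, 2, 3}  B2 = {1, 2, 4}
Tree: B1–B2

Every bag has size at most 3, so the width is 3 − 1 = 2 and tw(G) ≤ 2. For the lower bound, the 3 vertices {1, 2, 3} are pairwise adjacent, and any tree decomposition puts a clique entirely inside one bag — forcing width ≥ 2. Hence tw(G) = 2 exactly.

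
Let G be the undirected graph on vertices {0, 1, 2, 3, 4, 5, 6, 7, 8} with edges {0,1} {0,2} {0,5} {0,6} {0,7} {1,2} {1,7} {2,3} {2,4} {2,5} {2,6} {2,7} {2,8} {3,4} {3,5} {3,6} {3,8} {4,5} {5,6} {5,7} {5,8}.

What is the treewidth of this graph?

A width-3 tree decomposition is:
Bags: B1 = {0, 2, 5, 6}  B2 = {0, 2, 5, 7}  B3 = {0, 1, 2, 7}  B4 = {2, 3, 5, 6}  B5 = {2, 3, 4, 5}  B6 = {2, 3, 5, 8}
Tree: B1–B2, B2–B3, B1–B4, B4–B5, B5–B6
Every bag has size at most 4, so the width is 4 − 1 = 3 and tw(G) ≤ 3. For the lower bound, the 4 vertices {0, 1, 2, 7} are pairwise adjacent, and any tree decomposition puts a clique entirely inside one bag — forcing width ≥ 3. Hence tw(G) = 3 exactly.

3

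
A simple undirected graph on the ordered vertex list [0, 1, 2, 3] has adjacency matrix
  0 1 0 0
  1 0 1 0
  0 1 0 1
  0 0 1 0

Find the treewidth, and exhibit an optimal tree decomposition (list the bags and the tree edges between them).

Treewidth 1.
One optimal decomposition is:
Bags: B1 = {2, 3}  B2 = {1, 2}  B3 = {0, 1}
Tree: B1–B2, B2–B3

The largest bag has 2 vertices, giving width 1; this decomposition certifies tw(G) ≤ 1. Any graph with an edge has treewidth ≥ 1, and G has the edge 2–3. The upper and lower bounds meet at 1, so that is the treewidth.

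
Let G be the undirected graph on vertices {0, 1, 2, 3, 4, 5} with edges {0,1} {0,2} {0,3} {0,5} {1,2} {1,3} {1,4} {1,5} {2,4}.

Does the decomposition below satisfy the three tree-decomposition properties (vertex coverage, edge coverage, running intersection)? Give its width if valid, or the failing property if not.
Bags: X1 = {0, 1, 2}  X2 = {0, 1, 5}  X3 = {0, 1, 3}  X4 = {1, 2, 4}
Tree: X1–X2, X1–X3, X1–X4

Yes; width 2.

Every vertex of G appears in some bag (union = {0, 1, 2, 3, 4, 5}); every edge is covered by a bag; and for each vertex v the set of bags containing v is connected in the bag tree. The decomposition is therefore valid. The largest bag has 3 vertices, so the width is 2.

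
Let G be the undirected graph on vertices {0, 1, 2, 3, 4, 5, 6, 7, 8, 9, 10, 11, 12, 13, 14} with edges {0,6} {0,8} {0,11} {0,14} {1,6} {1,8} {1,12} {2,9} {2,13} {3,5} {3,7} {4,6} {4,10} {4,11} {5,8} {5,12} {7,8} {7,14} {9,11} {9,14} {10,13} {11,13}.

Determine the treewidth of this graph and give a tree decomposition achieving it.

The largest bag has 4 vertices, giving width 3; this decomposition certifies tw(G) ≤ 3. For the lower bound: the 4 vertex sets {3,5,12}, {1}, {8}, {0,6,7,14} are disjoint, each induces a connected subgraph, and every pair is joined by at least one edge of G. Contracting each set to a single vertex therefore yields K_{4} as a minor, and since treewidth is minor-monotone, tw(G) ≥ tw(K_{4}) = 3. Therefore the treewidth is 3.

Treewidth 3.
One optimal decomposition is:
Bags: B1 = {1, 3, 5, 12}  B2 = {1, 3, 5, 8}  B3 = {1, 3, 7, 8}  B4 = {1, 6, 7, 8}  B5 = {0, 6, 7, 8}  B6 = {0, 6, 7, 14}  B7 = {0, 4, 6, 14}  B8 = {0, 4, 11, 14}  B9 = {4, 9, 11, 14}  B10 = {4, 9, 10, 11}  B11 = {9, 10, 11, 13}  B12 = {2, 9, 10, 13}
Tree: B1–B2, B2–B3, B3–B4, B4–B5, B5–B6, B6–B7, B7–B8, B8–B9, B9–B10, B10–B11, B11–B12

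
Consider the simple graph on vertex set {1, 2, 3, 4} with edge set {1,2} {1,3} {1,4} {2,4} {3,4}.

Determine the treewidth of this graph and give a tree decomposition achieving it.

Treewidth 2.
One optimal decomposition is:
Bags: B1 = {1, 2, 4}  B2 = {1, 3, 4}
Tree: B1–B2

Every bag has size at most 3, so the width is 3 − 1 = 2 and tw(G) ≤ 2. For the lower bound, the 3 vertices {1, 2, 4} are pairwise adjacent, and any tree decomposition puts a clique entirely inside one bag — forcing width ≥ 2. Combining the bounds, tw(G) = 2.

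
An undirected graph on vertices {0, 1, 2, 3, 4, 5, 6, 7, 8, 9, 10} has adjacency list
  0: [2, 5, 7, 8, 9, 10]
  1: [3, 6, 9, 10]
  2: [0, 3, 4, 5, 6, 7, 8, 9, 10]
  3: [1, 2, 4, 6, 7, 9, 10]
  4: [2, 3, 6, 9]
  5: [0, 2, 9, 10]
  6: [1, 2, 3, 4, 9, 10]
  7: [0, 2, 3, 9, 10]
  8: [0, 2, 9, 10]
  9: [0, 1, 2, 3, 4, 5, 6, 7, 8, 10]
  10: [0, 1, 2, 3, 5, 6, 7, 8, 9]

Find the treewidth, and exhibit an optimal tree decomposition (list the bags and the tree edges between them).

Treewidth 4.
Bags: B1 = {0, 2, 7, 9, 10}  B2 = {2, 3, 7, 9, 10}  B3 = {0, 2, 5, 9, 10}  B4 = {0, 2, 8, 9, 10}  B5 = {2, 3, 6, 9, 10}  B6 = {1, 3, 6, 9, 10}  B7 = {2, 3, 4, 6, 9}
Tree: B1–B2, B1–B3, B1–B4, B2–B5, B5–B6, B5–B7

Each bag holds 5 vertices, so the decomposition has width 4, which upper-bounds the treewidth. Conversely, {1, 3, 6, 9, 10} is a clique of size 5, and the vertices of any clique must share a bag in every tree decomposition; so some bag has ≥ 5 vertices and tw(G) ≥ 4. Combining the bounds, tw(G) = 4.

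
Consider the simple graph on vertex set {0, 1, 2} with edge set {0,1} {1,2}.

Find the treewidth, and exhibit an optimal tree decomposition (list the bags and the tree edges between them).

Treewidth 1.
One such decomposition:
Bags: B1 = {1, 2}  B2 = {0, 1}
Tree: B1–B2

The largest bag has 2 vertices, giving width 1; this decomposition certifies tw(G) ≤ 1. Since G has at least one edge (e.g. 2–1), it is not an edgeless graph, so tw(G) ≥ 1. Hence tw(G) = 1 exactly.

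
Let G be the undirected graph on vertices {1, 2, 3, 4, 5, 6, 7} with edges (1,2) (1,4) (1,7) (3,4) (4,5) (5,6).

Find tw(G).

1

A width-1 tree decomposition is:
Bags: B1 = {1, 4}  B2 = {4, 5}  B3 = {5, 6}  B4 = {1, 7}  B5 = {1, 2}  B6 = {3, 4}
Tree: B1–B2, B2–B3, B1–B4, B1–B5, B1–B6
The largest bag has 2 vertices, giving width 1; this decomposition certifies tw(G) ≤ 1. Since G has at least one edge (e.g. 4–1), it is not an edgeless graph, so tw(G) ≥ 1. Therefore the treewidth is 1.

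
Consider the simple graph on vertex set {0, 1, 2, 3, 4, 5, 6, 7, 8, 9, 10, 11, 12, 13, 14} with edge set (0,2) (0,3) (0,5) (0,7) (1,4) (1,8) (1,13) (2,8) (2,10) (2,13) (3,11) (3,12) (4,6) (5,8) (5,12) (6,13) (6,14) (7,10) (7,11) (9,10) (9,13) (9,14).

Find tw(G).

A width-3 tree decomposition is:
Bags: B1 = {4, 6, 9, 14}  B2 = {4, 6, 9, 13}  B3 = {1, 4, 9, 13}  B4 = {1, 9, 10, 13}  B5 = {1, 2, 10, 13}  B6 = {1, 2, 8, 10}  B7 = {2, 7, 8, 10}  B8 = {0, 2, 7, 8}  B9 = {0, 5, 7, 8}  B10 = {0, 5, 7, 11}  B11 = {0, 3, 5, 11}  B12 = {3, 5, 11, 12}
Tree: B1–B2, B2–B3, B3–B4, B4–B5, B5–B6, B6–B7, B7–B8, B8–B9, B9–B10, B10–B11, B11–B12
Every bag has size at most 4, so the width is 4 − 1 = 3 and tw(G) ≤ 3. For the lower bound: the 4 vertex sets {4,6,14}, {9}, {13}, {1,2,8,10} are disjoint, each induces a connected subgraph, and every pair is joined by at least one edge of G. Contracting each set to a single vertex therefore yields K_{4} as a minor, and since treewidth is minor-monotone, tw(G) ≥ tw(K_{4}) = 3. Hence tw(G) = 3 exactly.

3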